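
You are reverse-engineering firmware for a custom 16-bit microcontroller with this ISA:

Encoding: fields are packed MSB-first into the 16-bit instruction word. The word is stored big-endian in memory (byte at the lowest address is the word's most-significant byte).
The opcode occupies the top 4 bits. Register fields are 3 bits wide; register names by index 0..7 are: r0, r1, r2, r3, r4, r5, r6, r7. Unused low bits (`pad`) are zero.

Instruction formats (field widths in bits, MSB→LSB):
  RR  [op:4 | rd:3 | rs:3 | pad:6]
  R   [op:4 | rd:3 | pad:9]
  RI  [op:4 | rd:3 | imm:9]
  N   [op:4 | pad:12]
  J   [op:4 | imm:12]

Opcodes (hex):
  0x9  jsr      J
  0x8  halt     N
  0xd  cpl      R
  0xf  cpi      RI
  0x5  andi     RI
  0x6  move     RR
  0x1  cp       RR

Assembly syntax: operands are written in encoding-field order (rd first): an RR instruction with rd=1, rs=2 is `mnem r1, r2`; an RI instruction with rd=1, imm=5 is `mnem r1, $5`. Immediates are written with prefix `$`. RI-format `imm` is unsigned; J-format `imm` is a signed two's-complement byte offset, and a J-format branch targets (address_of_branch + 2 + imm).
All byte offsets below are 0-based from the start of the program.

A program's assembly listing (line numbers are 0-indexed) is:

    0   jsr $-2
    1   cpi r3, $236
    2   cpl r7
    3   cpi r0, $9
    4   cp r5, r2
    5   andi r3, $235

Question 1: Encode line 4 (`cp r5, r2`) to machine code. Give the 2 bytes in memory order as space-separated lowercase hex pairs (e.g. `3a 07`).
line 4 (cp): pack op=0x1:4|rd=5:3|rs=2:3|pad=0:6 = 0x1a80; big→ 1a 80

1a 80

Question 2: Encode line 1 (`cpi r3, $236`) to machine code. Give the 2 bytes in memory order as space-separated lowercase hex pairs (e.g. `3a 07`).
line 1 (cpi): pack op=0xf:4|rd=3:3|imm=236:9 = 0xf6ec; big→ f6 ec

f6 ec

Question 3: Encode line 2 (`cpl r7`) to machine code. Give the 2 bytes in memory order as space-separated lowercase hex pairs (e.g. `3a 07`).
de 00

L2: cpl op=0xd:4|rd=7:3|pad=0:9 ⇒ 0xde00 ⇒ big de 00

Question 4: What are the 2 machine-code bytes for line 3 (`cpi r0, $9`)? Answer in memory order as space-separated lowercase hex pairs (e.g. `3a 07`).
line 3 (cpi): pack op=0xf:4|rd=0:3|imm=9:9 = 0xf009; big→ f0 09

f0 09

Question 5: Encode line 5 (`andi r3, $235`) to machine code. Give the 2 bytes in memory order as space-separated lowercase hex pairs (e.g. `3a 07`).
L5: andi op=0x5:4|rd=3:3|imm=235:9 ⇒ 0x56eb ⇒ big 56 eb

56 eb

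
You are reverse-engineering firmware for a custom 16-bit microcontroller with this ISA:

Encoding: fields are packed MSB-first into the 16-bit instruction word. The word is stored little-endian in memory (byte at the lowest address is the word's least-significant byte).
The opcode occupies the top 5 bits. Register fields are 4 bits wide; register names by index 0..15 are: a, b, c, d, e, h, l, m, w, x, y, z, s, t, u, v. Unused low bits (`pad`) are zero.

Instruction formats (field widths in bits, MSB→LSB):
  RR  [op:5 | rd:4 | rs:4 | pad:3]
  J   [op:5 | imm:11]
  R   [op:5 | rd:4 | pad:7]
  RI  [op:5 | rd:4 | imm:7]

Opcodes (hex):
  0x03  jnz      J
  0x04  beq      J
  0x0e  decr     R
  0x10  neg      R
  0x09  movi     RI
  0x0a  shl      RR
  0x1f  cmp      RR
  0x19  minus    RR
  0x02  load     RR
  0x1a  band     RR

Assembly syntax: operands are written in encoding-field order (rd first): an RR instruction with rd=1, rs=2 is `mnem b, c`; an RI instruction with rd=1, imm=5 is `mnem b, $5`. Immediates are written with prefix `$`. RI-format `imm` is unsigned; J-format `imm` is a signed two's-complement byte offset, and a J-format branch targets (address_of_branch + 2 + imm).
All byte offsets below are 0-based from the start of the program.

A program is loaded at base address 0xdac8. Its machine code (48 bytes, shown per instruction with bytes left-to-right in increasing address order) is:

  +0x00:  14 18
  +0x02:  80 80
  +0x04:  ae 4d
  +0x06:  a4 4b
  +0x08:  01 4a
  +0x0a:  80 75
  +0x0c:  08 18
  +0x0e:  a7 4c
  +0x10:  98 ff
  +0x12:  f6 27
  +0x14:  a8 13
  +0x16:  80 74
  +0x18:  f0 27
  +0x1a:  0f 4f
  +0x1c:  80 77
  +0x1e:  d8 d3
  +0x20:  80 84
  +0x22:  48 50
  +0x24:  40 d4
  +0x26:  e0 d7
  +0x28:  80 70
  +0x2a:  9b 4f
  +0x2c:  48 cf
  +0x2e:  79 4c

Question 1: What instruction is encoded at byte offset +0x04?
off 0x04: read ae 4d as little → 0x4dae
  opcode bits[15:11]=0x9: movi/RI
  [10:7] rd=11 = z
  [6:0] imm=46 = $46

movi z, $46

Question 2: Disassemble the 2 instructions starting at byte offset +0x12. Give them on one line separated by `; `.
[12] f6 27 → 0x27f6
  opcode bits[15:11]=0x4: beq/J
  [10:0] imm=2038 (s11→-10) = $-10
[14] a8 13 → 0x13a8
  opcode bits[15:11]=0x2: load/RR
  [10:7] rd=7 = m
  [6:3] rs=5 = h

beq $-10; load m, h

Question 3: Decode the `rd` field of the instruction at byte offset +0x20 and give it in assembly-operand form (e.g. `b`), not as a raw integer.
@+20  little-endian(80 84) = 0x8480
  top 5b → 0x10 → neg [R]
  rd@[10:7]=0x9 ⇒ x

x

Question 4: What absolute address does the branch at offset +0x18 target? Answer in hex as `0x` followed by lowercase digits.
+0x18: f0 27 ⇒ word 0x27f0 (little)
  top 5b → 0x4 → beq [J]
  imm@[10:0]=0x7f0 (s11→-16) ⇒ $-16
  target = base 0xdac8 + off 0x18 + 2 + imm -16 = 0xdad2

0xdad2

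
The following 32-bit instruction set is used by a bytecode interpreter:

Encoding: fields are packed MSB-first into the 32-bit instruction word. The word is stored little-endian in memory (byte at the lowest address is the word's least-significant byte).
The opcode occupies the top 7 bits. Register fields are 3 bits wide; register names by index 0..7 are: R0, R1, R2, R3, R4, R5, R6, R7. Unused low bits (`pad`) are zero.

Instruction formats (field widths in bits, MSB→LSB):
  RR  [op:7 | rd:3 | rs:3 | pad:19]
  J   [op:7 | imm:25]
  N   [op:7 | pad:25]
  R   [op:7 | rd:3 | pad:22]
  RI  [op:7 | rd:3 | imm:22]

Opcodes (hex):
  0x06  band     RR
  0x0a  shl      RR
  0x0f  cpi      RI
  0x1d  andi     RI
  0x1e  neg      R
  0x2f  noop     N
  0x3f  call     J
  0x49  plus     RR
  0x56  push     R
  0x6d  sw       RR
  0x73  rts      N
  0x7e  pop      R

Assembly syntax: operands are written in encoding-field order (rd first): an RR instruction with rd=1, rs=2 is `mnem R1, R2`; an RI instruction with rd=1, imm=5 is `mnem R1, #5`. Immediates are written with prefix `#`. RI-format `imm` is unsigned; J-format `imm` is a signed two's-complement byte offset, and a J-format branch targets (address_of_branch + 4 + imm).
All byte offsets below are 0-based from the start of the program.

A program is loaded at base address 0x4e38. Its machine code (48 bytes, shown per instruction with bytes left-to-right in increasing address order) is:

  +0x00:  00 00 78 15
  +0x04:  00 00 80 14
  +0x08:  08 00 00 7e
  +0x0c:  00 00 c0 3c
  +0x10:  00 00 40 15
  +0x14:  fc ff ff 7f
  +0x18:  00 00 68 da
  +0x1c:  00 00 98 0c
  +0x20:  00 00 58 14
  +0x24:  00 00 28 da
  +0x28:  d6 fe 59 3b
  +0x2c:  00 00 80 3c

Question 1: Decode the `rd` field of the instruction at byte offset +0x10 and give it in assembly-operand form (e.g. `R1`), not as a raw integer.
R5

off 0x10: read 00 00 40 15 as little → 0x15400000
  opcode bits[31:25]=0xa: shl/RR
  rd: (w>>22)&0x7=0x5 → R5
  rs: (w>>19)&0x7=0x0 → R0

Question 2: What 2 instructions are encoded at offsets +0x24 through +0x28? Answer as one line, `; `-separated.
@+24  little-endian(00 00 28 da) = 0xda280000
  top 7b → 0x6d → sw [RR]
  rd@[24:22]=0x0 ⇒ R0
  rs@[21:19]=0x5 ⇒ R5
@+28  little-endian(d6 fe 59 3b) = 0x3b59fed6
  top 7b → 0x1d → andi [RI]
  rd@[24:22]=0x5 ⇒ R5
  imm@[21:0]=0x19fed6 ⇒ #1703638

sw R0, R5; andi R5, #1703638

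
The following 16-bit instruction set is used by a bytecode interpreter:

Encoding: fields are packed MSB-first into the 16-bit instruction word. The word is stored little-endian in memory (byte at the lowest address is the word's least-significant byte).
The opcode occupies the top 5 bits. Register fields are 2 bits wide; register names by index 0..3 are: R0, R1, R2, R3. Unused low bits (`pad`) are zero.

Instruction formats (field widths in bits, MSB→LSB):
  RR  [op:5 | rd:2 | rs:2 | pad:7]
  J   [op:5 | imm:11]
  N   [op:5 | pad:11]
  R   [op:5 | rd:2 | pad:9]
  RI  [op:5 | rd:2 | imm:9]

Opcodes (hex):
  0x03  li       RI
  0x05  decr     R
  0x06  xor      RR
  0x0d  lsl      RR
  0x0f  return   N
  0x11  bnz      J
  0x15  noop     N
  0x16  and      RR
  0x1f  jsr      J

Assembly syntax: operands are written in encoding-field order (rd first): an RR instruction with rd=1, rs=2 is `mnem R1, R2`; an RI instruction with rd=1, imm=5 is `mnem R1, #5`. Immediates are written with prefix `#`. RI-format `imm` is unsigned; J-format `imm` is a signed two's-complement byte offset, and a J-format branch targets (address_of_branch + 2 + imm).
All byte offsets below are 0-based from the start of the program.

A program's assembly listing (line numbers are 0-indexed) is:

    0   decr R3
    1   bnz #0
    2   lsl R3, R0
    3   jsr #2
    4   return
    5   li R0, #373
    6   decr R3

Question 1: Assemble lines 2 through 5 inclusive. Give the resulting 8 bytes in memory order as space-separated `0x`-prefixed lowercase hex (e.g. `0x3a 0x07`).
L2: lsl op=0xd:5|rd=3:2|rs=0:2|pad=0:7 ⇒ 0x6e00 ⇒ little 00 6e
L3: jsr op=0x1f:5|imm=2:11 ⇒ 0xf802 ⇒ little 02 f8
L4: return op=0xf:5|pad=0:11 ⇒ 0x7800 ⇒ little 00 78
L5: li op=0x3:5|rd=0:2|imm=373:9 ⇒ 0x1975 ⇒ little 75 19

0x00 0x6e 0x02 0xf8 0x00 0x78 0x75 0x19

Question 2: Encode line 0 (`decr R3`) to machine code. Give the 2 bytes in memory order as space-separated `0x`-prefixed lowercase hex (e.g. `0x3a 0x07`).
L0: decr op=0x5:5|rd=3:2|pad=0:9 ⇒ 0x2e00 ⇒ little 00 2e

0x00 0x2e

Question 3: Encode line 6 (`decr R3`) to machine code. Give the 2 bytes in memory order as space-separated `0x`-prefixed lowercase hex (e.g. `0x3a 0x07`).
L6: decr op=0x5:5|rd=3:2|pad=0:9 ⇒ 0x2e00 ⇒ little 00 2e

0x00 0x2e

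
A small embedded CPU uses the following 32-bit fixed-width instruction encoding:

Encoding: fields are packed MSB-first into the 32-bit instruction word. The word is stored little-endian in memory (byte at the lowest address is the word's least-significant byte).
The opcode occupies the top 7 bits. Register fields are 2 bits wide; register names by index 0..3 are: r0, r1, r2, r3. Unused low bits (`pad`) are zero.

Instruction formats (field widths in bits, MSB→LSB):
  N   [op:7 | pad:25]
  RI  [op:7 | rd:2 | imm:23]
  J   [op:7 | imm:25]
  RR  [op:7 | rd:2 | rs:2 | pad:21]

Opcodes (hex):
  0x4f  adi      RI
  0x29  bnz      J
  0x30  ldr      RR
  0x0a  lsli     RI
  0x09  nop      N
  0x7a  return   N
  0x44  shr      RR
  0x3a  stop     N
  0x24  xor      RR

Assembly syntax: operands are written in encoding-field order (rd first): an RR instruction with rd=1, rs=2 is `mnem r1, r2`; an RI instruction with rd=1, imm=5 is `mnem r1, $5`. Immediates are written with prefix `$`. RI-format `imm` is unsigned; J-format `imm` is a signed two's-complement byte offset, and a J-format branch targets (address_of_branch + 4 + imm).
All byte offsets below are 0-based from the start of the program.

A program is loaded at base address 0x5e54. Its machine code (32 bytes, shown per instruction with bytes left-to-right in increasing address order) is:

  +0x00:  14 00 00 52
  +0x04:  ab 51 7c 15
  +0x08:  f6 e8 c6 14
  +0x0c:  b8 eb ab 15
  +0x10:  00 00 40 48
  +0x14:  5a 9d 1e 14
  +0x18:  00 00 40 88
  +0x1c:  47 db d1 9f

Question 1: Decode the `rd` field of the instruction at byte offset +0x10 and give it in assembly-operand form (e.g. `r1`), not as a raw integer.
r0

[10] 00 00 40 48 → 0x48400000
  op=0x48400000>>25=0x24 ⇒ xor (RR)
  rd@[24:23]=0x0 ⇒ r0
  rs@[22:21]=0x2 ⇒ r2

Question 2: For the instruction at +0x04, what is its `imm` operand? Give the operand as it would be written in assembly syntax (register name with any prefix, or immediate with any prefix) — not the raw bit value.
$8147371

[04] ab 51 7c 15 → 0x157c51ab
  op=0x157c51ab>>25=0xa ⇒ lsli (RI)
  rd: (w>>23)&0x3=0x2 → r2
  imm: (w>>0)&0x7fffff=0x7c51ab → $8147371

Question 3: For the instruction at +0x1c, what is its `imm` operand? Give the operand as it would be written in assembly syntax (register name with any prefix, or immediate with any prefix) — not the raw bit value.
+0x1c: 47 db d1 9f ⇒ word 0x9fd1db47 (little)
  opcode bits[31:25]=0x4f: adi/RI
  rd@[24:23]=0x3 ⇒ r3
  imm@[22:0]=0x51db47 ⇒ $5364551

$5364551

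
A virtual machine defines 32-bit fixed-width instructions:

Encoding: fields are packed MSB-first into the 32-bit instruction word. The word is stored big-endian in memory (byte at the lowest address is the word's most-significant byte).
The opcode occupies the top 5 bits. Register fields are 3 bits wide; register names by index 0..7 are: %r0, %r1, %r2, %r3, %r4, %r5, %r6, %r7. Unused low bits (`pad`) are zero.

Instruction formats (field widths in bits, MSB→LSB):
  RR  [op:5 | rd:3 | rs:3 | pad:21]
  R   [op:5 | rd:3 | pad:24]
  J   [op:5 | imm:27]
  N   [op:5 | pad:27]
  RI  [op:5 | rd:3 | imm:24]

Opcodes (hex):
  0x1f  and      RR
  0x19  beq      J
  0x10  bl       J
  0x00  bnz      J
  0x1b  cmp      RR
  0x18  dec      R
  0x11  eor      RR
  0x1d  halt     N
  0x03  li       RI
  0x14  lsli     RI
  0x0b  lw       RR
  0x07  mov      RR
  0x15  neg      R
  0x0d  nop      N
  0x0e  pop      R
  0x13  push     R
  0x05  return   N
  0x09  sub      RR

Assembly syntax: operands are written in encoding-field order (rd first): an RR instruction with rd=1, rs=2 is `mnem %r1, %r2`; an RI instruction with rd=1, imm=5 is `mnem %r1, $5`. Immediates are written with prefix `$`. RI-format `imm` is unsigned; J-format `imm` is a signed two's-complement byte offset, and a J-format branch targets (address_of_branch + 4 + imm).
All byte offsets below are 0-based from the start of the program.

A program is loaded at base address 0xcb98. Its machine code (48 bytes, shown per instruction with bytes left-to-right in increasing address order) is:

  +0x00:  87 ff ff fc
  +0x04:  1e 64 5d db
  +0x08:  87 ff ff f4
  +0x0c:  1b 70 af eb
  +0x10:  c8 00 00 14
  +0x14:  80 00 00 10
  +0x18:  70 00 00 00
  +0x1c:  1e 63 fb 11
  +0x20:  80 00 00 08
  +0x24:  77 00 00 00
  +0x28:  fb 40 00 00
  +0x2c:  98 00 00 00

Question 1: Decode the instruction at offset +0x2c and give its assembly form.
off 0x2c: read 98 00 00 00 as big → 0x98000000
  top 5b → 0x13 → push [R]
  rd@[26:24]=0x0 ⇒ %r0

push %r0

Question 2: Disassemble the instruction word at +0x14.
bl $16

+0x14: 80 00 00 10 ⇒ word 0x80000010 (big)
  op=0x80000010>>27=0x10 ⇒ bl (J)
  [26:0] imm=16 = $16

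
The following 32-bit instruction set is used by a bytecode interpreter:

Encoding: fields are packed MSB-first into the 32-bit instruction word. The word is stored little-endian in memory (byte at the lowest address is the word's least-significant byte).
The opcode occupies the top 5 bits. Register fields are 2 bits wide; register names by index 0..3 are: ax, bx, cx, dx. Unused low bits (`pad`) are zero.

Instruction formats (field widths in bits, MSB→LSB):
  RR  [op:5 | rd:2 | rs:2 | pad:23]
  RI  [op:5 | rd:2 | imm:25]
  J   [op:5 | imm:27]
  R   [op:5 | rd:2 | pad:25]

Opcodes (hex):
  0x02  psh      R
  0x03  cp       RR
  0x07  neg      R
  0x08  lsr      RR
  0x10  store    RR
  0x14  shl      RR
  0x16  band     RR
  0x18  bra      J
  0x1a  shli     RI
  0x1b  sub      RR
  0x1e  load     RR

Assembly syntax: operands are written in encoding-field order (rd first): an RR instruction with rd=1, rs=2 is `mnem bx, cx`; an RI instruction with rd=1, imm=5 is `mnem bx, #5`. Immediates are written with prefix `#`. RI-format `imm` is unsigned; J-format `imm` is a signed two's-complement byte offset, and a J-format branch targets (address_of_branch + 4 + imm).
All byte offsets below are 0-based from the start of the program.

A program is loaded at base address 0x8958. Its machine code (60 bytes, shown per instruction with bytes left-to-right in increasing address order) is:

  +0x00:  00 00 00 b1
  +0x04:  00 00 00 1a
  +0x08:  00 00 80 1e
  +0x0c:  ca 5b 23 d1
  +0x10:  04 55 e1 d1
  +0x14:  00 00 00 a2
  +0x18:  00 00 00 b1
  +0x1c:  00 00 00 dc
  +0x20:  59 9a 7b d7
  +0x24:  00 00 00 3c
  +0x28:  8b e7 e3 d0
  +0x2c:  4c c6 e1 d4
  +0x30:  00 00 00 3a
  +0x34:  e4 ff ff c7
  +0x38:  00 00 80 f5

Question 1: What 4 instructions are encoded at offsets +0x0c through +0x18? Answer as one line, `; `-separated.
@+0c  little-endian(ca 5b 23 d1) = 0xd1235bca
  top 5b → 0x1a → shli [RI]
  rd@[26:25]=0x0 ⇒ ax
  imm@[24:0]=0x1235bca ⇒ #19094474
@+10  little-endian(04 55 e1 d1) = 0xd1e15504
  top 5b → 0x1a → shli [RI]
  rd@[26:25]=0x0 ⇒ ax
  imm@[24:0]=0x1e15504 ⇒ #31544580
@+14  little-endian(00 00 00 a2) = 0xa2000000
  top 5b → 0x14 → shl [RR]
  rd@[26:25]=0x1 ⇒ bx
  rs@[24:23]=0x0 ⇒ ax
@+18  little-endian(00 00 00 b1) = 0xb1000000
  top 5b → 0x16 → band [RR]
  rd@[26:25]=0x0 ⇒ ax
  rs@[24:23]=0x2 ⇒ cx

shli ax, #19094474; shli ax, #31544580; shl bx, ax; band ax, cx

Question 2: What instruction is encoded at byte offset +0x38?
off 0x38: read 00 00 80 f5 as little → 0xf5800000
  opcode bits[31:27]=0x1e: load/RR
  [26:25] rd=2 = cx
  [24:23] rs=3 = dx

load cx, dx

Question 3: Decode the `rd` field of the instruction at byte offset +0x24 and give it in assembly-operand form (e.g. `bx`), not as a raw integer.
[24] 00 00 00 3c → 0x3c000000
  opcode bits[31:27]=0x7: neg/R
  rd: (w>>25)&0x3=0x2 → cx

cx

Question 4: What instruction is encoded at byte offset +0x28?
[28] 8b e7 e3 d0 → 0xd0e3e78b
  top 5b → 0x1a → shli [RI]
  rd: (w>>25)&0x3=0x0 → ax
  imm: (w>>0)&0x1ffffff=0xe3e78b → #14935947

shli ax, #14935947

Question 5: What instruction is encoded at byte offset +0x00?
band ax, cx

[00] 00 00 00 b1 → 0xb1000000
  top 5b → 0x16 → band [RR]
  [26:25] rd=0 = ax
  [24:23] rs=2 = cx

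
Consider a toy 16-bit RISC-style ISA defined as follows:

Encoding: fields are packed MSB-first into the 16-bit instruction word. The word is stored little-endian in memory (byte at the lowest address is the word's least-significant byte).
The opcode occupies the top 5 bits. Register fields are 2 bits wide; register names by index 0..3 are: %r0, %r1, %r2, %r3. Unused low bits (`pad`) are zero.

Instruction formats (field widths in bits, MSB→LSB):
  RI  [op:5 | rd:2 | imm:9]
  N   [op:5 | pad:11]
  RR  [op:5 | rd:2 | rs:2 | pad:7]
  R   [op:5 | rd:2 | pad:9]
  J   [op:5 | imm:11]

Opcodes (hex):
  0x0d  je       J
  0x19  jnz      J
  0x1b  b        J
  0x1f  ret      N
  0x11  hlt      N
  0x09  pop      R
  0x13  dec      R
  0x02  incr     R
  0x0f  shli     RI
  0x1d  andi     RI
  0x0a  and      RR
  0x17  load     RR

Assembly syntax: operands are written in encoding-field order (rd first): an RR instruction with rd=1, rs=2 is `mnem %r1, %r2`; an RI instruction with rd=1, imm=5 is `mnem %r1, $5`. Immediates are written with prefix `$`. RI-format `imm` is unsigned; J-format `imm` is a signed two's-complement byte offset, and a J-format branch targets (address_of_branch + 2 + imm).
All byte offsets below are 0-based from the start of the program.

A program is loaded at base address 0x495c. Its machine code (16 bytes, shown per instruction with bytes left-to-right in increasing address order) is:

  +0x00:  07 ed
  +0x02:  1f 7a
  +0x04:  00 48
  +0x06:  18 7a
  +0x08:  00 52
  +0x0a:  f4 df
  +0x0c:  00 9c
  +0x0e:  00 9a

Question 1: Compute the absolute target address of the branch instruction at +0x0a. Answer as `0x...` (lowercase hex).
0x495c

+0x0a: f4 df ⇒ word 0xdff4 (little)
  opcode bits[15:11]=0x1b: b/J
  imm@[10:0]=0x7f4 (s11→-12) ⇒ $-12
  target = base 0x495c + off 0x0a + 2 + imm -12 = 0x495c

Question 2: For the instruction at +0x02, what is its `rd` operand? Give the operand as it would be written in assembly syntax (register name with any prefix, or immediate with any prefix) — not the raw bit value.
@+02  little-endian(1f 7a) = 0x7a1f
  top 5b → 0xf → shli [RI]
  rd@[10:9]=0x1 ⇒ %r1
  imm@[8:0]=0x1f ⇒ $31

%r1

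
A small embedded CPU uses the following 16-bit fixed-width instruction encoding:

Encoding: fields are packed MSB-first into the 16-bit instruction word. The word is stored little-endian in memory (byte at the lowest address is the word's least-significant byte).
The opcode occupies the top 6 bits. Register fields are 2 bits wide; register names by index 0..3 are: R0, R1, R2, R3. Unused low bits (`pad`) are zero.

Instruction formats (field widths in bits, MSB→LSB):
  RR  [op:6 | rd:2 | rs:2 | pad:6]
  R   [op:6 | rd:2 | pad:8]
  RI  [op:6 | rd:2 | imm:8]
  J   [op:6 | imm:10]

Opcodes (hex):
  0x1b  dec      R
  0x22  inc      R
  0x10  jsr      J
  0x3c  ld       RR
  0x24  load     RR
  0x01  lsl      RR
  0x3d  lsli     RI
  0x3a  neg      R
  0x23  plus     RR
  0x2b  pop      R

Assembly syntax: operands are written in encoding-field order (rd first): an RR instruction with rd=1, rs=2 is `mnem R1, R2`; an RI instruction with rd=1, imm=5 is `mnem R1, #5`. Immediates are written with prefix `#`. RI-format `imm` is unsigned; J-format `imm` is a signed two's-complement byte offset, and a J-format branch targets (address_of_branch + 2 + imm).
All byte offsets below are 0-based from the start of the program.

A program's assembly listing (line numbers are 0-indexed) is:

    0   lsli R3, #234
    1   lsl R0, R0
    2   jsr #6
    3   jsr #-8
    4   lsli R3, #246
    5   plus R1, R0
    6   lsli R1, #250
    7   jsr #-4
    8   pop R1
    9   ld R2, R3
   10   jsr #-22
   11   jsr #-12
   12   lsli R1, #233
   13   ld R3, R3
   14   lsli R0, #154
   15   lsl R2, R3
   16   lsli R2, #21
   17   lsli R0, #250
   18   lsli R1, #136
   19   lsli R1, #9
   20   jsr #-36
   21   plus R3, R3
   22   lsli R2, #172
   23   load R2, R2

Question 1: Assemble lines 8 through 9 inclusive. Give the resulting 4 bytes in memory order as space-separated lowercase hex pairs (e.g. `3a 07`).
00 ad c0 f2

line 8 (pop): pack op=0x2b:6|rd=1:2|pad=0:8 = 0xad00; little→ 00 ad
line 9 (ld): pack op=0x3c:6|rd=2:2|rs=3:2|pad=0:6 = 0xf2c0; little→ c0 f2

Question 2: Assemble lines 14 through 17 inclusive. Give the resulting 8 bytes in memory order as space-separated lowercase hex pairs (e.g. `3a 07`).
9a f4 c0 06 15 f6 fa f4

14. lsli fields op=0x3d:6|rd=0:2|imm=154:8 → word f49ah → 9a f4
15. lsl fields op=0x1:6|rd=2:2|rs=3:2|pad=0:6 → word 06c0h → c0 06
16. lsli fields op=0x3d:6|rd=2:2|imm=21:8 → word f615h → 15 f6
17. lsli fields op=0x3d:6|rd=0:2|imm=250:8 → word f4fah → fa f4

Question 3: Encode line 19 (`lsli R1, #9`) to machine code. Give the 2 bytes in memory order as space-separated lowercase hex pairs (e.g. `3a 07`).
09 f5

line 19 (lsli): pack op=0x3d:6|rd=1:2|imm=9:8 = 0xf509; little→ 09 f5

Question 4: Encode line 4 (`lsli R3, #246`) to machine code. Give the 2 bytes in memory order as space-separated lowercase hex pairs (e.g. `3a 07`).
line 4 (lsli): pack op=0x3d:6|rd=3:2|imm=246:8 = 0xf7f6; little→ f6 f7

f6 f7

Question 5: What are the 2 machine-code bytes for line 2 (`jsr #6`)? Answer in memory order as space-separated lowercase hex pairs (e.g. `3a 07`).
06 40

L2: jsr op=0x10:6|imm=6:10 ⇒ 0x4006 ⇒ little 06 40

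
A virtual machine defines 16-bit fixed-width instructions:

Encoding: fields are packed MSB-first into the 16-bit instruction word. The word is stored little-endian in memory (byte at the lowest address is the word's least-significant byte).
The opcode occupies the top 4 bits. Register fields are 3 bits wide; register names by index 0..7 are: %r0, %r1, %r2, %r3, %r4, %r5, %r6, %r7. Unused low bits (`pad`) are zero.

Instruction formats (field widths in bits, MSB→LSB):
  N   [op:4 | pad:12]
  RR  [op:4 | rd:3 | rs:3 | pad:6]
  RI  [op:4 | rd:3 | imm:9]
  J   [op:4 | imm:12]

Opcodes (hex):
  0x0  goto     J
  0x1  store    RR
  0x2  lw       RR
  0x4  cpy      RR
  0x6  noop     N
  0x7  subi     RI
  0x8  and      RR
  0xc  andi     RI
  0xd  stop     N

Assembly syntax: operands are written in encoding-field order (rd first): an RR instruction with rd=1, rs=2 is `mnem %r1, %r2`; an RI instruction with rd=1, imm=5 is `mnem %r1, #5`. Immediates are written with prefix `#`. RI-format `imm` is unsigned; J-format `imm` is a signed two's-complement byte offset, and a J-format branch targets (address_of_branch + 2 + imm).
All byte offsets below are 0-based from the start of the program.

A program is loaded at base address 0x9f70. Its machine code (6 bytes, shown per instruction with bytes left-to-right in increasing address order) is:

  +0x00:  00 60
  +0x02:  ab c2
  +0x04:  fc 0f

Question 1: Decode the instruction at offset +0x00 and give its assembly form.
+0x00: 00 60 ⇒ word 0x6000 (little)
  top 4b → 0x6 → noop [N]

noop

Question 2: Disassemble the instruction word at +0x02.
andi %r1, #171

[02] ab c2 → 0xc2ab
  top 4b → 0xc → andi [RI]
  rd: (w>>9)&0x7=0x1 → %r1
  imm: (w>>0)&0x1ff=0xab → #171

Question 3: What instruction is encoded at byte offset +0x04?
+0x04: fc 0f ⇒ word 0x0ffc (little)
  top 4b → 0x0 → goto [J]
  imm@[11:0]=0xffc (s12→-4) ⇒ #-4

goto #-4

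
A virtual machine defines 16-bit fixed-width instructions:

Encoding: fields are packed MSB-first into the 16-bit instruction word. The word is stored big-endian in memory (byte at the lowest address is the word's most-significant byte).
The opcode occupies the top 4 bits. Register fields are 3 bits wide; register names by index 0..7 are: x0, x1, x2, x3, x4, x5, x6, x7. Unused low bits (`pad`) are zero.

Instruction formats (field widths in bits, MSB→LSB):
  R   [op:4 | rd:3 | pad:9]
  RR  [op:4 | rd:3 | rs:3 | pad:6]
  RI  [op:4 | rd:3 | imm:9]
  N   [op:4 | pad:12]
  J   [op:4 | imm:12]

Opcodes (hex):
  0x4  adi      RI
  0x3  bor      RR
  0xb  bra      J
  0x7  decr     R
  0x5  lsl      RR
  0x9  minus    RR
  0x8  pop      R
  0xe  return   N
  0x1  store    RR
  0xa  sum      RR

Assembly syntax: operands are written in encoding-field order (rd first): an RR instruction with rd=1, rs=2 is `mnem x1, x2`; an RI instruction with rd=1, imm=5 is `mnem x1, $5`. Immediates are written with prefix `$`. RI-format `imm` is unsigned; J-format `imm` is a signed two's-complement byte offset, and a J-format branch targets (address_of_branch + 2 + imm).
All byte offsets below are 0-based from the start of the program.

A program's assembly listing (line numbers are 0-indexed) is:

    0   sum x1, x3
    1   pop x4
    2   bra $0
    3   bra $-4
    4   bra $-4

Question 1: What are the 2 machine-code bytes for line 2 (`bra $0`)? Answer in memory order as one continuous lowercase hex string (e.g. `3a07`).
b000

2. bra fields op=0xb:4|imm=0:12 → word b000h → b0 00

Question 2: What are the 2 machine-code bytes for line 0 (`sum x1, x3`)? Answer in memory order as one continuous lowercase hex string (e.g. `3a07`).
line 0 (sum): pack op=0xa:4|rd=1:3|rs=3:3|pad=0:6 = 0xa2c0; big→ a2 c0

a2c0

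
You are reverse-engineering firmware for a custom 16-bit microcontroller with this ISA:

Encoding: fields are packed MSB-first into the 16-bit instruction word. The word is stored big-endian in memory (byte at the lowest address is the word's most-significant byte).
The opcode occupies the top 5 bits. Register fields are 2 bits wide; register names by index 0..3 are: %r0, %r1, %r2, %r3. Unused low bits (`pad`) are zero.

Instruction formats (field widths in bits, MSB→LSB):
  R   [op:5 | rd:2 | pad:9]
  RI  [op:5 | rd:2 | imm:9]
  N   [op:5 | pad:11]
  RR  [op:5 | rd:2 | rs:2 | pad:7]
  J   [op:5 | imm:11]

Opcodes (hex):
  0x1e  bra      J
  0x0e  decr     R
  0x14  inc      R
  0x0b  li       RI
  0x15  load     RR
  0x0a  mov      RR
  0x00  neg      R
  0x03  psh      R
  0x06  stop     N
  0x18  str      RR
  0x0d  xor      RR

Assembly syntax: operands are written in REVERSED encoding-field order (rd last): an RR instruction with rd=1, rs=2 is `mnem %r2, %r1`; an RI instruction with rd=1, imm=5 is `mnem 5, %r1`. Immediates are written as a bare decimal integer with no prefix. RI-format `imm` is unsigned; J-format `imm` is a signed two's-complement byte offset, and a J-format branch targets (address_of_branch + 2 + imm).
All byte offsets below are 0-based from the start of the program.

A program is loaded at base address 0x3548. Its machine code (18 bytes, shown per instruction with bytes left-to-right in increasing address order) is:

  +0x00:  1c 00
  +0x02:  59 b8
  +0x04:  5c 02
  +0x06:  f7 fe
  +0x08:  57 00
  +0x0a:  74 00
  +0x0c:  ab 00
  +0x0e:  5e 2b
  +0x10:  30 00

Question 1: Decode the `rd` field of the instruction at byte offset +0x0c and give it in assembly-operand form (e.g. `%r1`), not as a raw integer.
%r1

[0c] ab 00 → 0xab00
  top 5b → 0x15 → load [RR]
  rd@[10:9]=0x1 ⇒ %r1
  rs@[8:7]=0x2 ⇒ %r2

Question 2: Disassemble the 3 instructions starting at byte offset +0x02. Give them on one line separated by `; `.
off 0x02: read 59 b8 as big → 0x59b8
  opcode bits[15:11]=0xb: li/RI
  rd: (w>>9)&0x3=0x0 → %r0
  imm: (w>>0)&0x1ff=0x1b8 → 440
off 0x04: read 5c 02 as big → 0x5c02
  opcode bits[15:11]=0xb: li/RI
  rd: (w>>9)&0x3=0x2 → %r2
  imm: (w>>0)&0x1ff=0x2 → 2
off 0x06: read f7 fe as big → 0xf7fe
  opcode bits[15:11]=0x1e: bra/J
  imm: (w>>0)&0x7ff=0x7fe (s11→-2) → -2

li 440, %r0; li 2, %r2; bra -2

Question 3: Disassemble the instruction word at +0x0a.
+0x0a: 74 00 ⇒ word 0x7400 (big)
  op=0x7400>>11=0xe ⇒ decr (R)
  rd@[10:9]=0x2 ⇒ %r2

decr %r2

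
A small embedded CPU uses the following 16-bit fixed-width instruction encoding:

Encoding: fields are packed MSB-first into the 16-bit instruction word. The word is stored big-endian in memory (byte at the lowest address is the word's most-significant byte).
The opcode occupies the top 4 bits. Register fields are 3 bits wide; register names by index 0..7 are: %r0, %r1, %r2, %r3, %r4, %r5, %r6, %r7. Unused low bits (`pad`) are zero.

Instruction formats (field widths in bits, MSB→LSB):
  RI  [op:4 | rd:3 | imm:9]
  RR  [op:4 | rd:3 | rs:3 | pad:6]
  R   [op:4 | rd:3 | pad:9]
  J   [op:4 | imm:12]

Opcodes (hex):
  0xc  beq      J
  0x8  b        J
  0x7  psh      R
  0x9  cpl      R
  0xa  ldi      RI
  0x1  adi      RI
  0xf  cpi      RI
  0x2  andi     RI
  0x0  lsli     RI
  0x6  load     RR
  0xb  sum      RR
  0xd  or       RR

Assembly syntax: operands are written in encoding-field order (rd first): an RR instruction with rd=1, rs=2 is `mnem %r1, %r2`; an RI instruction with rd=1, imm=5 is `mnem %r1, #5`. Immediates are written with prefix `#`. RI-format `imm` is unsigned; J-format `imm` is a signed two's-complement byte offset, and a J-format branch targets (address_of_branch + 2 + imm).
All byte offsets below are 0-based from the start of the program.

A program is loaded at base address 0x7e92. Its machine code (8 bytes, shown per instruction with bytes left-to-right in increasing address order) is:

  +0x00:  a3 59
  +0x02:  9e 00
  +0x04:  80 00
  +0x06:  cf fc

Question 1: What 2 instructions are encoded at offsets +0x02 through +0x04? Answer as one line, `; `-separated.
@+02  big-endian(9e 00) = 0x9e00
  top 4b → 0x9 → cpl [R]
  rd: (w>>9)&0x7=0x7 → %r7
@+04  big-endian(80 00) = 0x8000
  top 4b → 0x8 → b [J]
  imm: (w>>0)&0xfff=0x0 → #0

cpl %r7; b #0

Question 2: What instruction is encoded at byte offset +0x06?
beq #-4

off 0x06: read cf fc as big → 0xcffc
  op=0xcffc>>12=0xc ⇒ beq (J)
  imm@[11:0]=0xffc (s12→-4) ⇒ #-4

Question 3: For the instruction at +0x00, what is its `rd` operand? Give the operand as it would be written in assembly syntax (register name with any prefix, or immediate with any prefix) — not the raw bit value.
%r1

+0x00: a3 59 ⇒ word 0xa359 (big)
  top 4b → 0xa → ldi [RI]
  rd: (w>>9)&0x7=0x1 → %r1
  imm: (w>>0)&0x1ff=0x159 → #345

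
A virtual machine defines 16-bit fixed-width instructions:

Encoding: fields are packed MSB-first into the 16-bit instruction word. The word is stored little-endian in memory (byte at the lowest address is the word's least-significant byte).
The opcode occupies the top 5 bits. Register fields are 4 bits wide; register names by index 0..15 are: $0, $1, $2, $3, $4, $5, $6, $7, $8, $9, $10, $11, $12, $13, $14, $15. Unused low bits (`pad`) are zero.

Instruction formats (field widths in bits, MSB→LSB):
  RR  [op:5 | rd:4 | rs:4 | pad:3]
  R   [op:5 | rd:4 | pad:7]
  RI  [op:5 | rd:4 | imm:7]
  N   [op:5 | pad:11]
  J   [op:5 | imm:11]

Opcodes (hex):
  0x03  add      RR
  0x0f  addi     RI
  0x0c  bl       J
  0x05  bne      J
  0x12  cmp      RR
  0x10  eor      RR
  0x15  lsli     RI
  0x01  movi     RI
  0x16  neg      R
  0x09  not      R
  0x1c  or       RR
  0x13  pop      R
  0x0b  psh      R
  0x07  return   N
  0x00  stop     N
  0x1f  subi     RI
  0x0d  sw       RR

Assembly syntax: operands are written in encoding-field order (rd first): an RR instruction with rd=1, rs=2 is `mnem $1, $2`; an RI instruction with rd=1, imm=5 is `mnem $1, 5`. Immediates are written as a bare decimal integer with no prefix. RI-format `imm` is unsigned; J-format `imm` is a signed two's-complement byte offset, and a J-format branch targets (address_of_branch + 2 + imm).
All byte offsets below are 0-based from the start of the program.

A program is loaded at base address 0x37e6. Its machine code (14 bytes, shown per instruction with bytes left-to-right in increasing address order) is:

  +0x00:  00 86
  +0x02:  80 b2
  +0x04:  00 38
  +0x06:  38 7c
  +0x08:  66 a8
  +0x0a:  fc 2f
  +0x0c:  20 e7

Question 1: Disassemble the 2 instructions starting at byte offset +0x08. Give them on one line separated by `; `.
@+08  little-endian(66 a8) = 0xa866
  opcode bits[15:11]=0x15: lsli/RI
  [10:7] rd=0 = $0
  [6:0] imm=102 = 102
@+0a  little-endian(fc 2f) = 0x2ffc
  opcode bits[15:11]=0x5: bne/J
  [10:0] imm=2044 (s11→-4) = -4

lsli $0, 102; bne -4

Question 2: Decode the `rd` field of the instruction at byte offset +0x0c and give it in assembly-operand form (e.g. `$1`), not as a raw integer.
$14

[0c] 20 e7 → 0xe720
  op=0xe720>>11=0x1c ⇒ or (RR)
  rd: (w>>7)&0xf=0xe → $14
  rs: (w>>3)&0xf=0x4 → $4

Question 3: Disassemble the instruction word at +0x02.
@+02  little-endian(80 b2) = 0xb280
  opcode bits[15:11]=0x16: neg/R
  rd@[10:7]=0x5 ⇒ $5

neg $5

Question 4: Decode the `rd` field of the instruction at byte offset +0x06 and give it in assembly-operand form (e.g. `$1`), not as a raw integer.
$8

@+06  little-endian(38 7c) = 0x7c38
  op=0x7c38>>11=0xf ⇒ addi (RI)
  [10:7] rd=8 = $8
  [6:0] imm=56 = 56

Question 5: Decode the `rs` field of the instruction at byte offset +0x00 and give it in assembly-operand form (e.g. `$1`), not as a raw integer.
@+00  little-endian(00 86) = 0x8600
  top 5b → 0x10 → eor [RR]
  rd@[10:7]=0xc ⇒ $12
  rs@[6:3]=0x0 ⇒ $0

$0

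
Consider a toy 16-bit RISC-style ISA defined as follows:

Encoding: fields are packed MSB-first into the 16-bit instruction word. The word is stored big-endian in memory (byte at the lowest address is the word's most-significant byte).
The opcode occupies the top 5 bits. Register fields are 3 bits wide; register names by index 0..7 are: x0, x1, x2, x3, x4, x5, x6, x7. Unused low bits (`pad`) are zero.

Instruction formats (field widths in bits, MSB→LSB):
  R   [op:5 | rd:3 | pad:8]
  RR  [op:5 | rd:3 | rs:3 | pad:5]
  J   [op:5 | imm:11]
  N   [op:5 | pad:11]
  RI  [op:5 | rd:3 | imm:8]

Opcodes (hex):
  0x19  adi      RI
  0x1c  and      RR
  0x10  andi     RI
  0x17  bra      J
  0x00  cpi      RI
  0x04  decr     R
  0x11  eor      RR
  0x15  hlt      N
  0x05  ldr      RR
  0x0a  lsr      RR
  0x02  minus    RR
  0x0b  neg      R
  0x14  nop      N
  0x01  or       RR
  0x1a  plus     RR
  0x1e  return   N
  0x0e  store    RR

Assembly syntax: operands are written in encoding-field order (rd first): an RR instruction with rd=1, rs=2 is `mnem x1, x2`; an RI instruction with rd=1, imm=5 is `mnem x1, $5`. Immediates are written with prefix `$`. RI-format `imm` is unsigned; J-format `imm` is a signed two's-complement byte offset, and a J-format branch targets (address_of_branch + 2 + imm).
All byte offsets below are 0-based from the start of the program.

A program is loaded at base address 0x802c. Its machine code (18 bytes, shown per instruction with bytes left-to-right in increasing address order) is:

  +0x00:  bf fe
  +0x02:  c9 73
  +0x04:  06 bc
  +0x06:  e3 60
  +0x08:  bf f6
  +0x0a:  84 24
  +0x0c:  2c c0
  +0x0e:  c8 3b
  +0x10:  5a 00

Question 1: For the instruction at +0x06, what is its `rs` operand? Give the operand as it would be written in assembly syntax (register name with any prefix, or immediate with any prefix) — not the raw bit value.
[06] e3 60 → 0xe360
  opcode bits[15:11]=0x1c: and/RR
  rd@[10:8]=0x3 ⇒ x3
  rs@[7:5]=0x3 ⇒ x3

x3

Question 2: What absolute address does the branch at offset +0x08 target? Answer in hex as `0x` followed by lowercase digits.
0x802c

[08] bf f6 → 0xbff6
  top 5b → 0x17 → bra [J]
  imm: (w>>0)&0x7ff=0x7f6 (s11→-10) → $-10
  target = base 0x802c + off 0x08 + 2 + imm -10 = 0x802c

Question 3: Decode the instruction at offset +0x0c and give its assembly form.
ldr x4, x6

off 0x0c: read 2c c0 as big → 0x2cc0
  op=0x2cc0>>11=0x5 ⇒ ldr (RR)
  rd: (w>>8)&0x7=0x4 → x4
  rs: (w>>5)&0x7=0x6 → x6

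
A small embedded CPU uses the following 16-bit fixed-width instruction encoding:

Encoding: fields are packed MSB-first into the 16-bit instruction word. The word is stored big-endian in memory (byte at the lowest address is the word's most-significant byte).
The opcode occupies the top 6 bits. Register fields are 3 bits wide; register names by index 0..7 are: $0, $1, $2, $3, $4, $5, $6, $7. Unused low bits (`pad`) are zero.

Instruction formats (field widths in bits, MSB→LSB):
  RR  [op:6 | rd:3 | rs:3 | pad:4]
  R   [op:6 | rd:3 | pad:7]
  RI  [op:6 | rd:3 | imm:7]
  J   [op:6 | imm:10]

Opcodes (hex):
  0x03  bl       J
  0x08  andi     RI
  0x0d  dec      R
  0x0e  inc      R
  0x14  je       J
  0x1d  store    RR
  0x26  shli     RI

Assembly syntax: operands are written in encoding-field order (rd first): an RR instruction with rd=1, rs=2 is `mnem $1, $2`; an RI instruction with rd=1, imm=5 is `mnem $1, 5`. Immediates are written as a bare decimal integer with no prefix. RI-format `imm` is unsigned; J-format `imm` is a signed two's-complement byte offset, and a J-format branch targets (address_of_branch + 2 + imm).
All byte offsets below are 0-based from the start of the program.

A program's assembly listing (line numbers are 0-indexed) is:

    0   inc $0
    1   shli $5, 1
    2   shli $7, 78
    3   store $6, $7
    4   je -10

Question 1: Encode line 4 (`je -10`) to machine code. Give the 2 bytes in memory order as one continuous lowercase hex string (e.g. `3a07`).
L4: je op=0x14:6|imm=-10:10 ⇒ 0x53f6 ⇒ big 53 f6

53f6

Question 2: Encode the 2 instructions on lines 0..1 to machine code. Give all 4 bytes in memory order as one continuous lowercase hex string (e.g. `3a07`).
line 0 (inc): pack op=0xe:6|rd=0:3|pad=0:7 = 0x3800; big→ 38 00
line 1 (shli): pack op=0x26:6|rd=5:3|imm=1:7 = 0x9a81; big→ 9a 81

38009a81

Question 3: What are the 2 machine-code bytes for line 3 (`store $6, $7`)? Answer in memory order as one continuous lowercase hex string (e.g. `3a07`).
7770

line 3 (store): pack op=0x1d:6|rd=6:3|rs=7:3|pad=0:4 = 0x7770; big→ 77 70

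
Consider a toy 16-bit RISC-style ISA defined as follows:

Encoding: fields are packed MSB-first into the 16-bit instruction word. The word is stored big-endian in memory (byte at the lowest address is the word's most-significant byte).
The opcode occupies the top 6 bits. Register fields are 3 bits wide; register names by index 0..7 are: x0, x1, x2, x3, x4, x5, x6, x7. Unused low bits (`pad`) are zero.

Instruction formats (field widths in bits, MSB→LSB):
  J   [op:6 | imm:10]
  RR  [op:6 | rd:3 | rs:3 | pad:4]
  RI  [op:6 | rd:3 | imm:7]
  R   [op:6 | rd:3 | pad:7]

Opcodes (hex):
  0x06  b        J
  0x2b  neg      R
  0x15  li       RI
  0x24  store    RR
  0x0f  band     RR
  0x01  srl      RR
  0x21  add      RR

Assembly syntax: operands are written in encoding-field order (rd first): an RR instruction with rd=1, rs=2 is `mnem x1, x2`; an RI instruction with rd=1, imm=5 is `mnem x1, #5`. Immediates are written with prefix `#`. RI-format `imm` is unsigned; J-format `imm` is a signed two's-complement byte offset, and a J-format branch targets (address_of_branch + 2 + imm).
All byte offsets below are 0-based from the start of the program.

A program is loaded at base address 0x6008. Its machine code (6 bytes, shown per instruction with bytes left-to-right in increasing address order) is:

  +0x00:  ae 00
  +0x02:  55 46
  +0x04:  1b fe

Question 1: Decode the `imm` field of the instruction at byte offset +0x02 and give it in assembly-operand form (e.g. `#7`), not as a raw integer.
off 0x02: read 55 46 as big → 0x5546
  op=0x5546>>10=0x15 ⇒ li (RI)
  [9:7] rd=2 = x2
  [6:0] imm=70 = #70

#70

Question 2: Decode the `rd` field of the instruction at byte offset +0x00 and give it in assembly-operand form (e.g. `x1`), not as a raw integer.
x4

off 0x00: read ae 00 as big → 0xae00
  op=0xae00>>10=0x2b ⇒ neg (R)
  [9:7] rd=4 = x4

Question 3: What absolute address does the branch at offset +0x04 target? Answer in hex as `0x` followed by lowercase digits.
+0x04: 1b fe ⇒ word 0x1bfe (big)
  top 6b → 0x6 → b [J]
  [9:0] imm=1022 (s10→-2) = #-2
  target = base 0x6008 + off 0x04 + 2 + imm -2 = 0x600c

0x600c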